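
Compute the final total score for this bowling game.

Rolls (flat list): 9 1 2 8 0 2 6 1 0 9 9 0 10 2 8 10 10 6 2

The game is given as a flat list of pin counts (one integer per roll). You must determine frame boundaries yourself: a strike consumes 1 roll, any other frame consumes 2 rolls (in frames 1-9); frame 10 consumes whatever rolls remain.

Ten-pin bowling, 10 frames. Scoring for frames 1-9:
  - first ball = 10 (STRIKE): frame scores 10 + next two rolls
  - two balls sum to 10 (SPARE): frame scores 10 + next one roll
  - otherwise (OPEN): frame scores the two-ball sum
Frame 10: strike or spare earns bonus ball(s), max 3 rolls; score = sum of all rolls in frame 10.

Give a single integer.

Answer: 133

Derivation:
Frame 1: SPARE (9+1=10). 10 + next roll (2) = 12. Cumulative: 12
Frame 2: SPARE (2+8=10). 10 + next roll (0) = 10. Cumulative: 22
Frame 3: OPEN (0+2=2). Cumulative: 24
Frame 4: OPEN (6+1=7). Cumulative: 31
Frame 5: OPEN (0+9=9). Cumulative: 40
Frame 6: OPEN (9+0=9). Cumulative: 49
Frame 7: STRIKE. 10 + next two rolls (2+8) = 20. Cumulative: 69
Frame 8: SPARE (2+8=10). 10 + next roll (10) = 20. Cumulative: 89
Frame 9: STRIKE. 10 + next two rolls (10+6) = 26. Cumulative: 115
Frame 10: STRIKE. Sum of all frame-10 rolls (10+6+2) = 18. Cumulative: 133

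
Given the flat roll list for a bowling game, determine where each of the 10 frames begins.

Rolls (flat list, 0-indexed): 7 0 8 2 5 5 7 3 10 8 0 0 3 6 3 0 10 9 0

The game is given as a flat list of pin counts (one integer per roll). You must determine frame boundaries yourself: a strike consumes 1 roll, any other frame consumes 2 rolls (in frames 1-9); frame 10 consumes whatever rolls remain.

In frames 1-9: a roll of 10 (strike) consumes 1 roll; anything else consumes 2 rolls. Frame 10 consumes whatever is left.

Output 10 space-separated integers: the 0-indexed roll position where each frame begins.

Frame 1 starts at roll index 0: rolls=7,0 (sum=7), consumes 2 rolls
Frame 2 starts at roll index 2: rolls=8,2 (sum=10), consumes 2 rolls
Frame 3 starts at roll index 4: rolls=5,5 (sum=10), consumes 2 rolls
Frame 4 starts at roll index 6: rolls=7,3 (sum=10), consumes 2 rolls
Frame 5 starts at roll index 8: roll=10 (strike), consumes 1 roll
Frame 6 starts at roll index 9: rolls=8,0 (sum=8), consumes 2 rolls
Frame 7 starts at roll index 11: rolls=0,3 (sum=3), consumes 2 rolls
Frame 8 starts at roll index 13: rolls=6,3 (sum=9), consumes 2 rolls
Frame 9 starts at roll index 15: rolls=0,10 (sum=10), consumes 2 rolls
Frame 10 starts at roll index 17: 2 remaining rolls

Answer: 0 2 4 6 8 9 11 13 15 17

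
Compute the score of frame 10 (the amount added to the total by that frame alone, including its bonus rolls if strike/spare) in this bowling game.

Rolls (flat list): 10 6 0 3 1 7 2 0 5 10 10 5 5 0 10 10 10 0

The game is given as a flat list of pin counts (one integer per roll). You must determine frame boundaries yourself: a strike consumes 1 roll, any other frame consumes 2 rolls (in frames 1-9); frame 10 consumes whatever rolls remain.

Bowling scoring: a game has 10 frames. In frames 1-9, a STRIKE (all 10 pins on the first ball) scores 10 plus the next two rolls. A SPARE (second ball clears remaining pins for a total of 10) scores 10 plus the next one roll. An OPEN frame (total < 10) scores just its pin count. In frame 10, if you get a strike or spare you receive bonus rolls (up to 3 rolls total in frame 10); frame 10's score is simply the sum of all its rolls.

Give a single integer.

Answer: 20

Derivation:
Frame 1: STRIKE. 10 + next two rolls (6+0) = 16. Cumulative: 16
Frame 2: OPEN (6+0=6). Cumulative: 22
Frame 3: OPEN (3+1=4). Cumulative: 26
Frame 4: OPEN (7+2=9). Cumulative: 35
Frame 5: OPEN (0+5=5). Cumulative: 40
Frame 6: STRIKE. 10 + next two rolls (10+5) = 25. Cumulative: 65
Frame 7: STRIKE. 10 + next two rolls (5+5) = 20. Cumulative: 85
Frame 8: SPARE (5+5=10). 10 + next roll (0) = 10. Cumulative: 95
Frame 9: SPARE (0+10=10). 10 + next roll (10) = 20. Cumulative: 115
Frame 10: STRIKE. Sum of all frame-10 rolls (10+10+0) = 20. Cumulative: 135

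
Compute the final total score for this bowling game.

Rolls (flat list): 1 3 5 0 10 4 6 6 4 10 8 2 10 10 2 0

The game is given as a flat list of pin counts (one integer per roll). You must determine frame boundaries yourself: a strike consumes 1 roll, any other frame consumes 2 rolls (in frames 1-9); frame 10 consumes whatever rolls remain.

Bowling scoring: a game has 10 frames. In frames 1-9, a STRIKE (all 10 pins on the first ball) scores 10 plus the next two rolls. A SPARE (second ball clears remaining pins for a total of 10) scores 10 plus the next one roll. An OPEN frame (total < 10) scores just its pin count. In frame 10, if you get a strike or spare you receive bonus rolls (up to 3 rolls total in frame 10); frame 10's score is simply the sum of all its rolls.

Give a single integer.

Answer: 141

Derivation:
Frame 1: OPEN (1+3=4). Cumulative: 4
Frame 2: OPEN (5+0=5). Cumulative: 9
Frame 3: STRIKE. 10 + next two rolls (4+6) = 20. Cumulative: 29
Frame 4: SPARE (4+6=10). 10 + next roll (6) = 16. Cumulative: 45
Frame 5: SPARE (6+4=10). 10 + next roll (10) = 20. Cumulative: 65
Frame 6: STRIKE. 10 + next two rolls (8+2) = 20. Cumulative: 85
Frame 7: SPARE (8+2=10). 10 + next roll (10) = 20. Cumulative: 105
Frame 8: STRIKE. 10 + next two rolls (10+2) = 22. Cumulative: 127
Frame 9: STRIKE. 10 + next two rolls (2+0) = 12. Cumulative: 139
Frame 10: OPEN. Sum of all frame-10 rolls (2+0) = 2. Cumulative: 141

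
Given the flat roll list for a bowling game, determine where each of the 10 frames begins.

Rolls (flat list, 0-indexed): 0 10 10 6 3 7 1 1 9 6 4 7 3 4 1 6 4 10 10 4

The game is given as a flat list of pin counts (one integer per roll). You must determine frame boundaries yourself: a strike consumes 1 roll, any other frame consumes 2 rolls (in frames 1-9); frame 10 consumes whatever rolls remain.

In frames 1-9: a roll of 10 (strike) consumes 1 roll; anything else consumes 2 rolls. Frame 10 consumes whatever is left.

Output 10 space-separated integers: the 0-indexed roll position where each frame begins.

Answer: 0 2 3 5 7 9 11 13 15 17

Derivation:
Frame 1 starts at roll index 0: rolls=0,10 (sum=10), consumes 2 rolls
Frame 2 starts at roll index 2: roll=10 (strike), consumes 1 roll
Frame 3 starts at roll index 3: rolls=6,3 (sum=9), consumes 2 rolls
Frame 4 starts at roll index 5: rolls=7,1 (sum=8), consumes 2 rolls
Frame 5 starts at roll index 7: rolls=1,9 (sum=10), consumes 2 rolls
Frame 6 starts at roll index 9: rolls=6,4 (sum=10), consumes 2 rolls
Frame 7 starts at roll index 11: rolls=7,3 (sum=10), consumes 2 rolls
Frame 8 starts at roll index 13: rolls=4,1 (sum=5), consumes 2 rolls
Frame 9 starts at roll index 15: rolls=6,4 (sum=10), consumes 2 rolls
Frame 10 starts at roll index 17: 3 remaining rolls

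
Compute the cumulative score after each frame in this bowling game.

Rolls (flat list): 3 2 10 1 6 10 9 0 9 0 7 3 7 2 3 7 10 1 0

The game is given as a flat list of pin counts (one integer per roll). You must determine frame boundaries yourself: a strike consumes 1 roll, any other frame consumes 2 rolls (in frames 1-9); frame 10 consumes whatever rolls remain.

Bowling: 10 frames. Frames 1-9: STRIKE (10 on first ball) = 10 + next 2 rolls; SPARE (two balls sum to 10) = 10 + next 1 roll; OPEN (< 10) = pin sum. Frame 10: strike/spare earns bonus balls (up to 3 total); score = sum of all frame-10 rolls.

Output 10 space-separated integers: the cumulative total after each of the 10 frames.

Answer: 5 22 29 48 57 66 83 92 112 123

Derivation:
Frame 1: OPEN (3+2=5). Cumulative: 5
Frame 2: STRIKE. 10 + next two rolls (1+6) = 17. Cumulative: 22
Frame 3: OPEN (1+6=7). Cumulative: 29
Frame 4: STRIKE. 10 + next two rolls (9+0) = 19. Cumulative: 48
Frame 5: OPEN (9+0=9). Cumulative: 57
Frame 6: OPEN (9+0=9). Cumulative: 66
Frame 7: SPARE (7+3=10). 10 + next roll (7) = 17. Cumulative: 83
Frame 8: OPEN (7+2=9). Cumulative: 92
Frame 9: SPARE (3+7=10). 10 + next roll (10) = 20. Cumulative: 112
Frame 10: STRIKE. Sum of all frame-10 rolls (10+1+0) = 11. Cumulative: 123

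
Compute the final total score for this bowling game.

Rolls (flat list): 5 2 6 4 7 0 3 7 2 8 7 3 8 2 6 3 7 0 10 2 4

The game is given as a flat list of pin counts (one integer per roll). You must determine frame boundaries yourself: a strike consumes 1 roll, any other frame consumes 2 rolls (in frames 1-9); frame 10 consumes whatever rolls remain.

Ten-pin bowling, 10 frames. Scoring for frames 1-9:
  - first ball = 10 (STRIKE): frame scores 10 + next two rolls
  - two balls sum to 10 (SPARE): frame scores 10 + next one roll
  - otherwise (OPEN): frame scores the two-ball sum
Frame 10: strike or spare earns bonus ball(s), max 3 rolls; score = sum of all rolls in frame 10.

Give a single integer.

Frame 1: OPEN (5+2=7). Cumulative: 7
Frame 2: SPARE (6+4=10). 10 + next roll (7) = 17. Cumulative: 24
Frame 3: OPEN (7+0=7). Cumulative: 31
Frame 4: SPARE (3+7=10). 10 + next roll (2) = 12. Cumulative: 43
Frame 5: SPARE (2+8=10). 10 + next roll (7) = 17. Cumulative: 60
Frame 6: SPARE (7+3=10). 10 + next roll (8) = 18. Cumulative: 78
Frame 7: SPARE (8+2=10). 10 + next roll (6) = 16. Cumulative: 94
Frame 8: OPEN (6+3=9). Cumulative: 103
Frame 9: OPEN (7+0=7). Cumulative: 110
Frame 10: STRIKE. Sum of all frame-10 rolls (10+2+4) = 16. Cumulative: 126

Answer: 126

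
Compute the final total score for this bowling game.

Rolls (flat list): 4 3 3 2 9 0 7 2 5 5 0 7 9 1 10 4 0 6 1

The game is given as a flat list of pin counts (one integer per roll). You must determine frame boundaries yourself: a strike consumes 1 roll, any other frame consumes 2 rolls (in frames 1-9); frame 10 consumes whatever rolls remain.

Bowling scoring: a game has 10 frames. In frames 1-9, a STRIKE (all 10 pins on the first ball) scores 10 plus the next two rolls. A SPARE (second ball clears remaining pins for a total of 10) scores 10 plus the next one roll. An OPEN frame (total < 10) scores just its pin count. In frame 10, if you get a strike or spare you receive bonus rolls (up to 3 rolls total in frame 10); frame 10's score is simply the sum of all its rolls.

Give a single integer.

Answer: 92

Derivation:
Frame 1: OPEN (4+3=7). Cumulative: 7
Frame 2: OPEN (3+2=5). Cumulative: 12
Frame 3: OPEN (9+0=9). Cumulative: 21
Frame 4: OPEN (7+2=9). Cumulative: 30
Frame 5: SPARE (5+5=10). 10 + next roll (0) = 10. Cumulative: 40
Frame 6: OPEN (0+7=7). Cumulative: 47
Frame 7: SPARE (9+1=10). 10 + next roll (10) = 20. Cumulative: 67
Frame 8: STRIKE. 10 + next two rolls (4+0) = 14. Cumulative: 81
Frame 9: OPEN (4+0=4). Cumulative: 85
Frame 10: OPEN. Sum of all frame-10 rolls (6+1) = 7. Cumulative: 92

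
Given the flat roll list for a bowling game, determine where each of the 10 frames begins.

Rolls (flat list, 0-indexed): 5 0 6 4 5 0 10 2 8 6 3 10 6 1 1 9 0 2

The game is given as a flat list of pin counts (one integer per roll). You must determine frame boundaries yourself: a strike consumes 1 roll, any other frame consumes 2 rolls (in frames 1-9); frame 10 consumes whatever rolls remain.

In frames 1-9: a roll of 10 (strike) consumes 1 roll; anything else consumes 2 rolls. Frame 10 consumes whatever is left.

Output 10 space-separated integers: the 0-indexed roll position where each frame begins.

Answer: 0 2 4 6 7 9 11 12 14 16

Derivation:
Frame 1 starts at roll index 0: rolls=5,0 (sum=5), consumes 2 rolls
Frame 2 starts at roll index 2: rolls=6,4 (sum=10), consumes 2 rolls
Frame 3 starts at roll index 4: rolls=5,0 (sum=5), consumes 2 rolls
Frame 4 starts at roll index 6: roll=10 (strike), consumes 1 roll
Frame 5 starts at roll index 7: rolls=2,8 (sum=10), consumes 2 rolls
Frame 6 starts at roll index 9: rolls=6,3 (sum=9), consumes 2 rolls
Frame 7 starts at roll index 11: roll=10 (strike), consumes 1 roll
Frame 8 starts at roll index 12: rolls=6,1 (sum=7), consumes 2 rolls
Frame 9 starts at roll index 14: rolls=1,9 (sum=10), consumes 2 rolls
Frame 10 starts at roll index 16: 2 remaining rolls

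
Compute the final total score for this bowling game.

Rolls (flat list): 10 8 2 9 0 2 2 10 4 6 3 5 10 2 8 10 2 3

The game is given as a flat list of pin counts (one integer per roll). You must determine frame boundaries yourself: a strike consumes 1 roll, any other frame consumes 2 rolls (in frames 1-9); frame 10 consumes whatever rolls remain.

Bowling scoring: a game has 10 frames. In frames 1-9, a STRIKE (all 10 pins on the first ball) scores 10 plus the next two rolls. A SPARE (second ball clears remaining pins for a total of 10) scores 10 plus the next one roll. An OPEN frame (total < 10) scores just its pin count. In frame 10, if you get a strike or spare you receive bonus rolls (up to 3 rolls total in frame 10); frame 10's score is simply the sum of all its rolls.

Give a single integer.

Frame 1: STRIKE. 10 + next two rolls (8+2) = 20. Cumulative: 20
Frame 2: SPARE (8+2=10). 10 + next roll (9) = 19. Cumulative: 39
Frame 3: OPEN (9+0=9). Cumulative: 48
Frame 4: OPEN (2+2=4). Cumulative: 52
Frame 5: STRIKE. 10 + next two rolls (4+6) = 20. Cumulative: 72
Frame 6: SPARE (4+6=10). 10 + next roll (3) = 13. Cumulative: 85
Frame 7: OPEN (3+5=8). Cumulative: 93
Frame 8: STRIKE. 10 + next two rolls (2+8) = 20. Cumulative: 113
Frame 9: SPARE (2+8=10). 10 + next roll (10) = 20. Cumulative: 133
Frame 10: STRIKE. Sum of all frame-10 rolls (10+2+3) = 15. Cumulative: 148

Answer: 148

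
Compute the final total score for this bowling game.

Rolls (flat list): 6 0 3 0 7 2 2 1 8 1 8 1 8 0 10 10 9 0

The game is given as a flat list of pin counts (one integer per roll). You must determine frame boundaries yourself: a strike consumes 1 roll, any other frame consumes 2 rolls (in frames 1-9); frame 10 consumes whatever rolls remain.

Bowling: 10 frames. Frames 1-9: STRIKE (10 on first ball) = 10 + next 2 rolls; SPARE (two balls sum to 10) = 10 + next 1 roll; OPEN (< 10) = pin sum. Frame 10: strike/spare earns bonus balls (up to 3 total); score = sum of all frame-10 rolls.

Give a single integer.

Frame 1: OPEN (6+0=6). Cumulative: 6
Frame 2: OPEN (3+0=3). Cumulative: 9
Frame 3: OPEN (7+2=9). Cumulative: 18
Frame 4: OPEN (2+1=3). Cumulative: 21
Frame 5: OPEN (8+1=9). Cumulative: 30
Frame 6: OPEN (8+1=9). Cumulative: 39
Frame 7: OPEN (8+0=8). Cumulative: 47
Frame 8: STRIKE. 10 + next two rolls (10+9) = 29. Cumulative: 76
Frame 9: STRIKE. 10 + next two rolls (9+0) = 19. Cumulative: 95
Frame 10: OPEN. Sum of all frame-10 rolls (9+0) = 9. Cumulative: 104

Answer: 104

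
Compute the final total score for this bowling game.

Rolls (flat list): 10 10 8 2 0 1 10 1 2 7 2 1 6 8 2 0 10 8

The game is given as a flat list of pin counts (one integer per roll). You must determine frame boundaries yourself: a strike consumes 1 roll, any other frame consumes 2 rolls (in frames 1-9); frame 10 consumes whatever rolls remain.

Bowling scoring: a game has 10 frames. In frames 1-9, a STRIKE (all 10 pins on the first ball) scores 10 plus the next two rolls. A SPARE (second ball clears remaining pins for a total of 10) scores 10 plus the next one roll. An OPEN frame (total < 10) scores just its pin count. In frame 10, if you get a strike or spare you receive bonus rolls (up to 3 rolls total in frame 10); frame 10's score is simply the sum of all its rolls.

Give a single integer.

Answer: 119

Derivation:
Frame 1: STRIKE. 10 + next two rolls (10+8) = 28. Cumulative: 28
Frame 2: STRIKE. 10 + next two rolls (8+2) = 20. Cumulative: 48
Frame 3: SPARE (8+2=10). 10 + next roll (0) = 10. Cumulative: 58
Frame 4: OPEN (0+1=1). Cumulative: 59
Frame 5: STRIKE. 10 + next two rolls (1+2) = 13. Cumulative: 72
Frame 6: OPEN (1+2=3). Cumulative: 75
Frame 7: OPEN (7+2=9). Cumulative: 84
Frame 8: OPEN (1+6=7). Cumulative: 91
Frame 9: SPARE (8+2=10). 10 + next roll (0) = 10. Cumulative: 101
Frame 10: SPARE. Sum of all frame-10 rolls (0+10+8) = 18. Cumulative: 119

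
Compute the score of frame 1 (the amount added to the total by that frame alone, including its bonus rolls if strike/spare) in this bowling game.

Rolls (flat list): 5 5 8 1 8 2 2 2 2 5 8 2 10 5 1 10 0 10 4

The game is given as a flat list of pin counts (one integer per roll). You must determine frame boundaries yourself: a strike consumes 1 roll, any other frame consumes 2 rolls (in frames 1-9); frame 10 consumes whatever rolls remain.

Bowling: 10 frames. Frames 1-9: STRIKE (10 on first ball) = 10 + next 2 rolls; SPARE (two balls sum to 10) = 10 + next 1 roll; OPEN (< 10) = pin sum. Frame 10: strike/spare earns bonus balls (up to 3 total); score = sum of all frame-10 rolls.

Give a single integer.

Answer: 18

Derivation:
Frame 1: SPARE (5+5=10). 10 + next roll (8) = 18. Cumulative: 18
Frame 2: OPEN (8+1=9). Cumulative: 27
Frame 3: SPARE (8+2=10). 10 + next roll (2) = 12. Cumulative: 39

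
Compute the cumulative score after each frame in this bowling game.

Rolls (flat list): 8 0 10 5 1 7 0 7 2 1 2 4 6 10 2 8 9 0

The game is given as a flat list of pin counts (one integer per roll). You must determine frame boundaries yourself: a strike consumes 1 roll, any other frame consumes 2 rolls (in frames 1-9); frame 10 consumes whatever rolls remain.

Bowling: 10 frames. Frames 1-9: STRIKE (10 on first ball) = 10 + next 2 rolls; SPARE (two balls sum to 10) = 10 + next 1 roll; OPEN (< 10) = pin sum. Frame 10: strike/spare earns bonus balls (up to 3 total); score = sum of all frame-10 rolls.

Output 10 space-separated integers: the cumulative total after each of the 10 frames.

Frame 1: OPEN (8+0=8). Cumulative: 8
Frame 2: STRIKE. 10 + next two rolls (5+1) = 16. Cumulative: 24
Frame 3: OPEN (5+1=6). Cumulative: 30
Frame 4: OPEN (7+0=7). Cumulative: 37
Frame 5: OPEN (7+2=9). Cumulative: 46
Frame 6: OPEN (1+2=3). Cumulative: 49
Frame 7: SPARE (4+6=10). 10 + next roll (10) = 20. Cumulative: 69
Frame 8: STRIKE. 10 + next two rolls (2+8) = 20. Cumulative: 89
Frame 9: SPARE (2+8=10). 10 + next roll (9) = 19. Cumulative: 108
Frame 10: OPEN. Sum of all frame-10 rolls (9+0) = 9. Cumulative: 117

Answer: 8 24 30 37 46 49 69 89 108 117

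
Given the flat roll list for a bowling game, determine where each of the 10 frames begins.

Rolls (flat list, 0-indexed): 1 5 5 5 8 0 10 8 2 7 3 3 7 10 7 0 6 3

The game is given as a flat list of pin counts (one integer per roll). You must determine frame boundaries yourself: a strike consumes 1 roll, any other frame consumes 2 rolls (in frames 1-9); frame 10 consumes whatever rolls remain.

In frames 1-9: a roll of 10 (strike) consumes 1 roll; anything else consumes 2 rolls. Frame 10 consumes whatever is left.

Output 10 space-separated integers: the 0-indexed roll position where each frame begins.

Frame 1 starts at roll index 0: rolls=1,5 (sum=6), consumes 2 rolls
Frame 2 starts at roll index 2: rolls=5,5 (sum=10), consumes 2 rolls
Frame 3 starts at roll index 4: rolls=8,0 (sum=8), consumes 2 rolls
Frame 4 starts at roll index 6: roll=10 (strike), consumes 1 roll
Frame 5 starts at roll index 7: rolls=8,2 (sum=10), consumes 2 rolls
Frame 6 starts at roll index 9: rolls=7,3 (sum=10), consumes 2 rolls
Frame 7 starts at roll index 11: rolls=3,7 (sum=10), consumes 2 rolls
Frame 8 starts at roll index 13: roll=10 (strike), consumes 1 roll
Frame 9 starts at roll index 14: rolls=7,0 (sum=7), consumes 2 rolls
Frame 10 starts at roll index 16: 2 remaining rolls

Answer: 0 2 4 6 7 9 11 13 14 16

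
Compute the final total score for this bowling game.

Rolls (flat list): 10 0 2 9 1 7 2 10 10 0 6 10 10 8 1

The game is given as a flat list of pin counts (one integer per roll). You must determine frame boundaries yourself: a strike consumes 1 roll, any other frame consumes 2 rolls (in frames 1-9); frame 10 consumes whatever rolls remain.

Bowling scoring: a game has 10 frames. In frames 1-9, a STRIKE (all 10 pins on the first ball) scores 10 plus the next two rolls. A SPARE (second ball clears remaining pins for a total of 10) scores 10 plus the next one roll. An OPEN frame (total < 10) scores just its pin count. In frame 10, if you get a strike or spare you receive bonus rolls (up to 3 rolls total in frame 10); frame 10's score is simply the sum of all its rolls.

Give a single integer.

Answer: 138

Derivation:
Frame 1: STRIKE. 10 + next two rolls (0+2) = 12. Cumulative: 12
Frame 2: OPEN (0+2=2). Cumulative: 14
Frame 3: SPARE (9+1=10). 10 + next roll (7) = 17. Cumulative: 31
Frame 4: OPEN (7+2=9). Cumulative: 40
Frame 5: STRIKE. 10 + next two rolls (10+0) = 20. Cumulative: 60
Frame 6: STRIKE. 10 + next two rolls (0+6) = 16. Cumulative: 76
Frame 7: OPEN (0+6=6). Cumulative: 82
Frame 8: STRIKE. 10 + next two rolls (10+8) = 28. Cumulative: 110
Frame 9: STRIKE. 10 + next two rolls (8+1) = 19. Cumulative: 129
Frame 10: OPEN. Sum of all frame-10 rolls (8+1) = 9. Cumulative: 138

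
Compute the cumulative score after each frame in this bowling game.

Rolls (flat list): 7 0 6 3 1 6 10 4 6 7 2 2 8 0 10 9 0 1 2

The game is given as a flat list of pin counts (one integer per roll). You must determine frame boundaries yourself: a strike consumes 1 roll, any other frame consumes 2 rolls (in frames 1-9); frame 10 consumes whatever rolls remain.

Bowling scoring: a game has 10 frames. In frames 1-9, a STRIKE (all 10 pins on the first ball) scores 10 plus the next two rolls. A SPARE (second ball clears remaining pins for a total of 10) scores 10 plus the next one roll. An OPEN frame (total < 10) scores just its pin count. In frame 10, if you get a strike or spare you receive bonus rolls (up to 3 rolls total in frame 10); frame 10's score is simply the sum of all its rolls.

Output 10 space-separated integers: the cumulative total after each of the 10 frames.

Frame 1: OPEN (7+0=7). Cumulative: 7
Frame 2: OPEN (6+3=9). Cumulative: 16
Frame 3: OPEN (1+6=7). Cumulative: 23
Frame 4: STRIKE. 10 + next two rolls (4+6) = 20. Cumulative: 43
Frame 5: SPARE (4+6=10). 10 + next roll (7) = 17. Cumulative: 60
Frame 6: OPEN (7+2=9). Cumulative: 69
Frame 7: SPARE (2+8=10). 10 + next roll (0) = 10. Cumulative: 79
Frame 8: SPARE (0+10=10). 10 + next roll (9) = 19. Cumulative: 98
Frame 9: OPEN (9+0=9). Cumulative: 107
Frame 10: OPEN. Sum of all frame-10 rolls (1+2) = 3. Cumulative: 110

Answer: 7 16 23 43 60 69 79 98 107 110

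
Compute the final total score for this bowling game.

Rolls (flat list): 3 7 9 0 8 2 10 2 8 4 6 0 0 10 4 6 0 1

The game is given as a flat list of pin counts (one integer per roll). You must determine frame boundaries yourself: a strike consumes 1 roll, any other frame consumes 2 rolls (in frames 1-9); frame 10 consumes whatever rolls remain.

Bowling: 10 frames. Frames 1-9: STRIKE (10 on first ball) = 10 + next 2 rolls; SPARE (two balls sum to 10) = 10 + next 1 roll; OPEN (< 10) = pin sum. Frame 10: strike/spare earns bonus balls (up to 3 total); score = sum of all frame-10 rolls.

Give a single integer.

Answer: 123

Derivation:
Frame 1: SPARE (3+7=10). 10 + next roll (9) = 19. Cumulative: 19
Frame 2: OPEN (9+0=9). Cumulative: 28
Frame 3: SPARE (8+2=10). 10 + next roll (10) = 20. Cumulative: 48
Frame 4: STRIKE. 10 + next two rolls (2+8) = 20. Cumulative: 68
Frame 5: SPARE (2+8=10). 10 + next roll (4) = 14. Cumulative: 82
Frame 6: SPARE (4+6=10). 10 + next roll (0) = 10. Cumulative: 92
Frame 7: OPEN (0+0=0). Cumulative: 92
Frame 8: STRIKE. 10 + next two rolls (4+6) = 20. Cumulative: 112
Frame 9: SPARE (4+6=10). 10 + next roll (0) = 10. Cumulative: 122
Frame 10: OPEN. Sum of all frame-10 rolls (0+1) = 1. Cumulative: 123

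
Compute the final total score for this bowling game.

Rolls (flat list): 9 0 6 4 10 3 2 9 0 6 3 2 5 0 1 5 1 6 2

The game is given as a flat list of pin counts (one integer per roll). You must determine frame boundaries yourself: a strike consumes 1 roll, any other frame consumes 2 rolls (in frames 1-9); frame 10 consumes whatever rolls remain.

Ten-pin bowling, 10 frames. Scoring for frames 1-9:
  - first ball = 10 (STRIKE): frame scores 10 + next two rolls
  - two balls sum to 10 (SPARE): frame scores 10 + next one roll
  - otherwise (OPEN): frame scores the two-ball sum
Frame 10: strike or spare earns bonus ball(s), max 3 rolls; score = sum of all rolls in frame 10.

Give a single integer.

Answer: 89

Derivation:
Frame 1: OPEN (9+0=9). Cumulative: 9
Frame 2: SPARE (6+4=10). 10 + next roll (10) = 20. Cumulative: 29
Frame 3: STRIKE. 10 + next two rolls (3+2) = 15. Cumulative: 44
Frame 4: OPEN (3+2=5). Cumulative: 49
Frame 5: OPEN (9+0=9). Cumulative: 58
Frame 6: OPEN (6+3=9). Cumulative: 67
Frame 7: OPEN (2+5=7). Cumulative: 74
Frame 8: OPEN (0+1=1). Cumulative: 75
Frame 9: OPEN (5+1=6). Cumulative: 81
Frame 10: OPEN. Sum of all frame-10 rolls (6+2) = 8. Cumulative: 89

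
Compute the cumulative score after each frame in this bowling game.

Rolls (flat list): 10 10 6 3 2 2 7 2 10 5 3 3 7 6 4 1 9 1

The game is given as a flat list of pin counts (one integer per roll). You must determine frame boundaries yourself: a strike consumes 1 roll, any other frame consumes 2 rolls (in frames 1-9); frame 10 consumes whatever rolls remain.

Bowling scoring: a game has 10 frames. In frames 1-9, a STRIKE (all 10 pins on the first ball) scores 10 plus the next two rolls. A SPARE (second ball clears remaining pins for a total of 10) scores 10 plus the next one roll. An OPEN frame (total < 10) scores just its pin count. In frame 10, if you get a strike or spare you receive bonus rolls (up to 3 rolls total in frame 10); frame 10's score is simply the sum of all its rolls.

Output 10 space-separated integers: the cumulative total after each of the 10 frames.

Frame 1: STRIKE. 10 + next two rolls (10+6) = 26. Cumulative: 26
Frame 2: STRIKE. 10 + next two rolls (6+3) = 19. Cumulative: 45
Frame 3: OPEN (6+3=9). Cumulative: 54
Frame 4: OPEN (2+2=4). Cumulative: 58
Frame 5: OPEN (7+2=9). Cumulative: 67
Frame 6: STRIKE. 10 + next two rolls (5+3) = 18. Cumulative: 85
Frame 7: OPEN (5+3=8). Cumulative: 93
Frame 8: SPARE (3+7=10). 10 + next roll (6) = 16. Cumulative: 109
Frame 9: SPARE (6+4=10). 10 + next roll (1) = 11. Cumulative: 120
Frame 10: SPARE. Sum of all frame-10 rolls (1+9+1) = 11. Cumulative: 131

Answer: 26 45 54 58 67 85 93 109 120 131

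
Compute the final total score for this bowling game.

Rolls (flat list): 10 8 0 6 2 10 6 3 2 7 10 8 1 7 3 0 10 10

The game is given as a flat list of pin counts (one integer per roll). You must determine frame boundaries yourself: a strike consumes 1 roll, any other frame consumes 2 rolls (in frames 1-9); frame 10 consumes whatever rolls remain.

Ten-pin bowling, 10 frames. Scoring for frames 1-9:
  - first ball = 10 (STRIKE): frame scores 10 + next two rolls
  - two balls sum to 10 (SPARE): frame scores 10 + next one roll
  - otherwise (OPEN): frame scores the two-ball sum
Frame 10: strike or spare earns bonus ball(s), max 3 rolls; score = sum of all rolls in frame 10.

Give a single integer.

Frame 1: STRIKE. 10 + next two rolls (8+0) = 18. Cumulative: 18
Frame 2: OPEN (8+0=8). Cumulative: 26
Frame 3: OPEN (6+2=8). Cumulative: 34
Frame 4: STRIKE. 10 + next two rolls (6+3) = 19. Cumulative: 53
Frame 5: OPEN (6+3=9). Cumulative: 62
Frame 6: OPEN (2+7=9). Cumulative: 71
Frame 7: STRIKE. 10 + next two rolls (8+1) = 19. Cumulative: 90
Frame 8: OPEN (8+1=9). Cumulative: 99
Frame 9: SPARE (7+3=10). 10 + next roll (0) = 10. Cumulative: 109
Frame 10: SPARE. Sum of all frame-10 rolls (0+10+10) = 20. Cumulative: 129

Answer: 129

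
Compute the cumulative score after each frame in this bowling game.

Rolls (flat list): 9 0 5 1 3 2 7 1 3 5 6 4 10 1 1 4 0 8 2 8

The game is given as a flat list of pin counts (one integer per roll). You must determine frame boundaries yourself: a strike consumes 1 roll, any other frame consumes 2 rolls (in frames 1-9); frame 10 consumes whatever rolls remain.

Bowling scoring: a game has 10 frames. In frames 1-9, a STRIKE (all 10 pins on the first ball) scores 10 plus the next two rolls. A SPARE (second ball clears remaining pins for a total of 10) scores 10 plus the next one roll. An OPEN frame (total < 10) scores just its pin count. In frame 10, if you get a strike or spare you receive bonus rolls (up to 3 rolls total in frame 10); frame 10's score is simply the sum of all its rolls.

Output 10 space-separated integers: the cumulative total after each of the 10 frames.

Answer: 9 15 20 28 36 56 68 70 74 92

Derivation:
Frame 1: OPEN (9+0=9). Cumulative: 9
Frame 2: OPEN (5+1=6). Cumulative: 15
Frame 3: OPEN (3+2=5). Cumulative: 20
Frame 4: OPEN (7+1=8). Cumulative: 28
Frame 5: OPEN (3+5=8). Cumulative: 36
Frame 6: SPARE (6+4=10). 10 + next roll (10) = 20. Cumulative: 56
Frame 7: STRIKE. 10 + next two rolls (1+1) = 12. Cumulative: 68
Frame 8: OPEN (1+1=2). Cumulative: 70
Frame 9: OPEN (4+0=4). Cumulative: 74
Frame 10: SPARE. Sum of all frame-10 rolls (8+2+8) = 18. Cumulative: 92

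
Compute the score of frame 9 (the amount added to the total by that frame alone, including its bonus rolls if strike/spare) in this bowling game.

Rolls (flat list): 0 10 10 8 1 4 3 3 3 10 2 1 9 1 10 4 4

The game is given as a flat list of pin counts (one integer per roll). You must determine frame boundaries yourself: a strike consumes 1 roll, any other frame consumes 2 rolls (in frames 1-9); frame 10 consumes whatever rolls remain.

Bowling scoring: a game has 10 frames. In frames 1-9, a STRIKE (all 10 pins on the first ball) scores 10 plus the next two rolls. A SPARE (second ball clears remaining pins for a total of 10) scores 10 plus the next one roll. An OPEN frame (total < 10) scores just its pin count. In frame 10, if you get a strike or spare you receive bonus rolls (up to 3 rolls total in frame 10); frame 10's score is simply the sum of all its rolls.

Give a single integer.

Frame 1: SPARE (0+10=10). 10 + next roll (10) = 20. Cumulative: 20
Frame 2: STRIKE. 10 + next two rolls (8+1) = 19. Cumulative: 39
Frame 3: OPEN (8+1=9). Cumulative: 48
Frame 4: OPEN (4+3=7). Cumulative: 55
Frame 5: OPEN (3+3=6). Cumulative: 61
Frame 6: STRIKE. 10 + next two rolls (2+1) = 13. Cumulative: 74
Frame 7: OPEN (2+1=3). Cumulative: 77
Frame 8: SPARE (9+1=10). 10 + next roll (10) = 20. Cumulative: 97
Frame 9: STRIKE. 10 + next two rolls (4+4) = 18. Cumulative: 115
Frame 10: OPEN. Sum of all frame-10 rolls (4+4) = 8. Cumulative: 123

Answer: 18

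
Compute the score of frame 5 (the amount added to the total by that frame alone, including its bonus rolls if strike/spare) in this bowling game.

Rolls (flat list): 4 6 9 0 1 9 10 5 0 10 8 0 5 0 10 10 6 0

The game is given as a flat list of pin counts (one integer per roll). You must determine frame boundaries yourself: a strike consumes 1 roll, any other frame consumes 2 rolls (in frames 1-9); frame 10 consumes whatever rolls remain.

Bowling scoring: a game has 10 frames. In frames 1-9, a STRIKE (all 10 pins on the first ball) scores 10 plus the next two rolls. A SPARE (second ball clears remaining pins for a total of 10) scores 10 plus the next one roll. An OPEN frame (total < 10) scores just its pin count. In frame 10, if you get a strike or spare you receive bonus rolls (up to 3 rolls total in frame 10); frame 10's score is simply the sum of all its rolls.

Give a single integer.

Frame 1: SPARE (4+6=10). 10 + next roll (9) = 19. Cumulative: 19
Frame 2: OPEN (9+0=9). Cumulative: 28
Frame 3: SPARE (1+9=10). 10 + next roll (10) = 20. Cumulative: 48
Frame 4: STRIKE. 10 + next two rolls (5+0) = 15. Cumulative: 63
Frame 5: OPEN (5+0=5). Cumulative: 68
Frame 6: STRIKE. 10 + next two rolls (8+0) = 18. Cumulative: 86
Frame 7: OPEN (8+0=8). Cumulative: 94

Answer: 5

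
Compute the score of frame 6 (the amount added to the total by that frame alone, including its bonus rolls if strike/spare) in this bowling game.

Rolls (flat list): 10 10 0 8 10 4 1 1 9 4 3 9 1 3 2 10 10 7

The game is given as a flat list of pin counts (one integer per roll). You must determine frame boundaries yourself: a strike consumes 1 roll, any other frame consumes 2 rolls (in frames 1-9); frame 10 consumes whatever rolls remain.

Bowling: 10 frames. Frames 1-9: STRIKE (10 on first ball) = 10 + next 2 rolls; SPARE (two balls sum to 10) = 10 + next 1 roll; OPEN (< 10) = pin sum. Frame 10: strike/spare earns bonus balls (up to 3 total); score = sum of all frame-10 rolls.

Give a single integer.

Answer: 14

Derivation:
Frame 1: STRIKE. 10 + next two rolls (10+0) = 20. Cumulative: 20
Frame 2: STRIKE. 10 + next two rolls (0+8) = 18. Cumulative: 38
Frame 3: OPEN (0+8=8). Cumulative: 46
Frame 4: STRIKE. 10 + next two rolls (4+1) = 15. Cumulative: 61
Frame 5: OPEN (4+1=5). Cumulative: 66
Frame 6: SPARE (1+9=10). 10 + next roll (4) = 14. Cumulative: 80
Frame 7: OPEN (4+3=7). Cumulative: 87
Frame 8: SPARE (9+1=10). 10 + next roll (3) = 13. Cumulative: 100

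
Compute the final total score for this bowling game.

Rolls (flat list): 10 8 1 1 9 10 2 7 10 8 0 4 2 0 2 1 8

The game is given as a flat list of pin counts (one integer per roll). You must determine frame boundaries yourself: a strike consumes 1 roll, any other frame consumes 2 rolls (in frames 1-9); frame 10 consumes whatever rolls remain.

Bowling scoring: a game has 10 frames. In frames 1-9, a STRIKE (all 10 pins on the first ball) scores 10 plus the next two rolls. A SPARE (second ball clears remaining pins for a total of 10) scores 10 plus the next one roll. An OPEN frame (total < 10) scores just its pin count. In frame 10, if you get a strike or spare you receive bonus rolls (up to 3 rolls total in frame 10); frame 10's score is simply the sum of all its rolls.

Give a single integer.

Answer: 119

Derivation:
Frame 1: STRIKE. 10 + next two rolls (8+1) = 19. Cumulative: 19
Frame 2: OPEN (8+1=9). Cumulative: 28
Frame 3: SPARE (1+9=10). 10 + next roll (10) = 20. Cumulative: 48
Frame 4: STRIKE. 10 + next two rolls (2+7) = 19. Cumulative: 67
Frame 5: OPEN (2+7=9). Cumulative: 76
Frame 6: STRIKE. 10 + next two rolls (8+0) = 18. Cumulative: 94
Frame 7: OPEN (8+0=8). Cumulative: 102
Frame 8: OPEN (4+2=6). Cumulative: 108
Frame 9: OPEN (0+2=2). Cumulative: 110
Frame 10: OPEN. Sum of all frame-10 rolls (1+8) = 9. Cumulative: 119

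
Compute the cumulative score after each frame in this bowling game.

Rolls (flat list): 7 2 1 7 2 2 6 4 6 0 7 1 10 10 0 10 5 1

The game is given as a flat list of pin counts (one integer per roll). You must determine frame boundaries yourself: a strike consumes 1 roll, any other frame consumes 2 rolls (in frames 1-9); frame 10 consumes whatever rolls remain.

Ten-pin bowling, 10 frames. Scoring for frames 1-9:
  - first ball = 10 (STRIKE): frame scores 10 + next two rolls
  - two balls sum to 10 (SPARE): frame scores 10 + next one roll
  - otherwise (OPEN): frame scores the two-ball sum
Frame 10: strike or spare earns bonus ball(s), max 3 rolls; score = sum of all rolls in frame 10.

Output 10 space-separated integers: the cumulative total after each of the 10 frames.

Answer: 9 17 21 37 43 51 71 91 106 112

Derivation:
Frame 1: OPEN (7+2=9). Cumulative: 9
Frame 2: OPEN (1+7=8). Cumulative: 17
Frame 3: OPEN (2+2=4). Cumulative: 21
Frame 4: SPARE (6+4=10). 10 + next roll (6) = 16. Cumulative: 37
Frame 5: OPEN (6+0=6). Cumulative: 43
Frame 6: OPEN (7+1=8). Cumulative: 51
Frame 7: STRIKE. 10 + next two rolls (10+0) = 20. Cumulative: 71
Frame 8: STRIKE. 10 + next two rolls (0+10) = 20. Cumulative: 91
Frame 9: SPARE (0+10=10). 10 + next roll (5) = 15. Cumulative: 106
Frame 10: OPEN. Sum of all frame-10 rolls (5+1) = 6. Cumulative: 112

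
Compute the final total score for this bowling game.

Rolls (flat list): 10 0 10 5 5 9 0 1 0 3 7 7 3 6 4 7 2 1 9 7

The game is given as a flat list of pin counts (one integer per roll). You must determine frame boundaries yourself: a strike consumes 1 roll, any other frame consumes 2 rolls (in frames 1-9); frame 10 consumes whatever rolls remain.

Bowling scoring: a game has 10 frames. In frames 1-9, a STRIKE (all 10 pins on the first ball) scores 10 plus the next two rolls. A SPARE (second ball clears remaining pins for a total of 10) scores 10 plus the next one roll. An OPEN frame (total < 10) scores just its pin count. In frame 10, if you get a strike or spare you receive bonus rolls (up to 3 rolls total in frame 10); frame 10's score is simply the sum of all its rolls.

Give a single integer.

Frame 1: STRIKE. 10 + next two rolls (0+10) = 20. Cumulative: 20
Frame 2: SPARE (0+10=10). 10 + next roll (5) = 15. Cumulative: 35
Frame 3: SPARE (5+5=10). 10 + next roll (9) = 19. Cumulative: 54
Frame 4: OPEN (9+0=9). Cumulative: 63
Frame 5: OPEN (1+0=1). Cumulative: 64
Frame 6: SPARE (3+7=10). 10 + next roll (7) = 17. Cumulative: 81
Frame 7: SPARE (7+3=10). 10 + next roll (6) = 16. Cumulative: 97
Frame 8: SPARE (6+4=10). 10 + next roll (7) = 17. Cumulative: 114
Frame 9: OPEN (7+2=9). Cumulative: 123
Frame 10: SPARE. Sum of all frame-10 rolls (1+9+7) = 17. Cumulative: 140

Answer: 140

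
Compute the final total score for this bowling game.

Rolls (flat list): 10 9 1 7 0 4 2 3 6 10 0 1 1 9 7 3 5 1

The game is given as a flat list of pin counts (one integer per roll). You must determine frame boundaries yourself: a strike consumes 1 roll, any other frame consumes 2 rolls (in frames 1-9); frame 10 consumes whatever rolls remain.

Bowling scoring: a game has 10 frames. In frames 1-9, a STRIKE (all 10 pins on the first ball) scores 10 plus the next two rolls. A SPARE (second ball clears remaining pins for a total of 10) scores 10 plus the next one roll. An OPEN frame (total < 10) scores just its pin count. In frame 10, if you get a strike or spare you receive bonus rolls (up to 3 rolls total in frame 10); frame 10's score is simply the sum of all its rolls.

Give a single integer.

Answer: 109

Derivation:
Frame 1: STRIKE. 10 + next two rolls (9+1) = 20. Cumulative: 20
Frame 2: SPARE (9+1=10). 10 + next roll (7) = 17. Cumulative: 37
Frame 3: OPEN (7+0=7). Cumulative: 44
Frame 4: OPEN (4+2=6). Cumulative: 50
Frame 5: OPEN (3+6=9). Cumulative: 59
Frame 6: STRIKE. 10 + next two rolls (0+1) = 11. Cumulative: 70
Frame 7: OPEN (0+1=1). Cumulative: 71
Frame 8: SPARE (1+9=10). 10 + next roll (7) = 17. Cumulative: 88
Frame 9: SPARE (7+3=10). 10 + next roll (5) = 15. Cumulative: 103
Frame 10: OPEN. Sum of all frame-10 rolls (5+1) = 6. Cumulative: 109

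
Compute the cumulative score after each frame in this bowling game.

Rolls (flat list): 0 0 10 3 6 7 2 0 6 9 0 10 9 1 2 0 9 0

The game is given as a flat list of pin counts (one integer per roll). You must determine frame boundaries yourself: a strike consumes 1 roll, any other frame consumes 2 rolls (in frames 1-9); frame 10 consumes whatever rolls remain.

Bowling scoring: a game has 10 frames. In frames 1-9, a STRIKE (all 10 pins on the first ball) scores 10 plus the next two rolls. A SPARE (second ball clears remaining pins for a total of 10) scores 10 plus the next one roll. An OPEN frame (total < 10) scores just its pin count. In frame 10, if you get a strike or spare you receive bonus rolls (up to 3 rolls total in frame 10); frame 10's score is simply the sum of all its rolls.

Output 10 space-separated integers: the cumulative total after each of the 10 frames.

Answer: 0 19 28 37 43 52 72 84 86 95

Derivation:
Frame 1: OPEN (0+0=0). Cumulative: 0
Frame 2: STRIKE. 10 + next two rolls (3+6) = 19. Cumulative: 19
Frame 3: OPEN (3+6=9). Cumulative: 28
Frame 4: OPEN (7+2=9). Cumulative: 37
Frame 5: OPEN (0+6=6). Cumulative: 43
Frame 6: OPEN (9+0=9). Cumulative: 52
Frame 7: STRIKE. 10 + next two rolls (9+1) = 20. Cumulative: 72
Frame 8: SPARE (9+1=10). 10 + next roll (2) = 12. Cumulative: 84
Frame 9: OPEN (2+0=2). Cumulative: 86
Frame 10: OPEN. Sum of all frame-10 rolls (9+0) = 9. Cumulative: 95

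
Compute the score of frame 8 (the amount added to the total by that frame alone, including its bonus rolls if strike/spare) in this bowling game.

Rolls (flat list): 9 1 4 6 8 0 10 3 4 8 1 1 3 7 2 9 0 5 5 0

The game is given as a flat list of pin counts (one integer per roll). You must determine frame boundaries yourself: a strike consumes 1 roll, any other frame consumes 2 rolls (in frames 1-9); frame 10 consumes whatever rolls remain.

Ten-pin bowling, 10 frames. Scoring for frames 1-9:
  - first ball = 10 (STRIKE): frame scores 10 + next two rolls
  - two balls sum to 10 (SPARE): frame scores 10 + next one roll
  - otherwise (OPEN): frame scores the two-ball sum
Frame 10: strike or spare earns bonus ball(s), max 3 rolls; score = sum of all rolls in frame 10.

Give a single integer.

Frame 1: SPARE (9+1=10). 10 + next roll (4) = 14. Cumulative: 14
Frame 2: SPARE (4+6=10). 10 + next roll (8) = 18. Cumulative: 32
Frame 3: OPEN (8+0=8). Cumulative: 40
Frame 4: STRIKE. 10 + next two rolls (3+4) = 17. Cumulative: 57
Frame 5: OPEN (3+4=7). Cumulative: 64
Frame 6: OPEN (8+1=9). Cumulative: 73
Frame 7: OPEN (1+3=4). Cumulative: 77
Frame 8: OPEN (7+2=9). Cumulative: 86
Frame 9: OPEN (9+0=9). Cumulative: 95
Frame 10: SPARE. Sum of all frame-10 rolls (5+5+0) = 10. Cumulative: 105

Answer: 9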